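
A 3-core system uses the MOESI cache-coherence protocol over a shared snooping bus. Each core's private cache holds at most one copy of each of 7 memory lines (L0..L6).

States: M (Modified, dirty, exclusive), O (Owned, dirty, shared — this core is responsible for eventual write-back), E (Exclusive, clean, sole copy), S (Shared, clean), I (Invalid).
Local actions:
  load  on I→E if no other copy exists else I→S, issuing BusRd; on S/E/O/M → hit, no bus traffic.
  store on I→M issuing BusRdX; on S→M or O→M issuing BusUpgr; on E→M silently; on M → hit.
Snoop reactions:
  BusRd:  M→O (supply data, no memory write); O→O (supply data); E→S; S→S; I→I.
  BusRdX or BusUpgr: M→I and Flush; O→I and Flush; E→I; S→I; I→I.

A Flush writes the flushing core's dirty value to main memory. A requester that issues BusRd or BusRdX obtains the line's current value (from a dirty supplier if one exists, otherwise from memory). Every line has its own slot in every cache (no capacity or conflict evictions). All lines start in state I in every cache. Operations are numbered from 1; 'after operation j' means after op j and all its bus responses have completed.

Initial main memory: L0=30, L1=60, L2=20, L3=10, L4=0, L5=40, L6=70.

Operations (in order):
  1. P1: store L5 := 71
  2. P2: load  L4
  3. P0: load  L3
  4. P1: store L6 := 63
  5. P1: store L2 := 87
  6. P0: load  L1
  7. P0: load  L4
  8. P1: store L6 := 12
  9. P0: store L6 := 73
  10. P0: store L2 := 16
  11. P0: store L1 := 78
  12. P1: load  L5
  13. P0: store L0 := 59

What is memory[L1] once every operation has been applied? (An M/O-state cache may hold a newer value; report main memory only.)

[1] P1: store L5 := 71 | P0:I, P1:M(71), P2:I | bus: BusRdX
[2] P2: load  L4 | P0:I, P1:I, P2:E(0) | bus: BusRd
[3] P0: load  L3 | P0:E(10), P1:I, P2:I | bus: BusRd
[4] P1: store L6 := 63 | P0:I, P1:M(63), P2:I | bus: BusRdX
[5] P1: store L2 := 87 | P0:I, P1:M(87), P2:I | bus: BusRdX
[6] P0: load  L1 | P0:E(60), P1:I, P2:I | bus: BusRd
[7] P0: load  L4 | P0:S(0), P1:I, P2:S(0) | bus: BusRd
[8] P1: store L6 := 12 | P0:I, P1:M(12), P2:I | bus: none
[9] P0: store L6 := 73 | P0:M(73), P1:I, P2:I | bus: BusRdX,Flush
[10] P0: store L2 := 16 | P0:M(16), P1:I, P2:I | bus: BusRdX,Flush
[11] P0: store L1 := 78 | P0:M(78), P1:I, P2:I | bus: none
[12] P1: load  L5 | P0:I, P1:M(71), P2:I | bus: none
[13] P0: store L0 := 59 | P0:M(59), P1:I, P2:I | bus: BusRdX

memory[L1] = 60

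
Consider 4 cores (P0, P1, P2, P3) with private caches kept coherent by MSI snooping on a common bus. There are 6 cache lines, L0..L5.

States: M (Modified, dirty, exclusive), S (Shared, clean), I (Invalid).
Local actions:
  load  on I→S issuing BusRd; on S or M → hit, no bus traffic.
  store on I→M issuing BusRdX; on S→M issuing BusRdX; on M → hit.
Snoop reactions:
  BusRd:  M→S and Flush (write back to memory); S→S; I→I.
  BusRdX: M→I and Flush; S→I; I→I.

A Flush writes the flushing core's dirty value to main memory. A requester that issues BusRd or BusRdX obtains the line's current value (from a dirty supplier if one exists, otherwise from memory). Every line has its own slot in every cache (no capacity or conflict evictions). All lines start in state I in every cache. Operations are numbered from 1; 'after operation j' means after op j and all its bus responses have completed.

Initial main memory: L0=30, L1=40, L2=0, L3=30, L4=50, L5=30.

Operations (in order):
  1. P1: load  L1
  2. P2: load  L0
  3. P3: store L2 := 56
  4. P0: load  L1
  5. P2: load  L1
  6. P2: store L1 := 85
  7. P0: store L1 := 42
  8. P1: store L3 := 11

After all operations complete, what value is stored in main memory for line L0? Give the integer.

1. P1: load  L1  bus=[BusRd]  L1: P0=I P1=S P2=I P3=I  mem[L1]=40
2. P2: load  L0  bus=[BusRd]  L0: P0=I P1=I P2=S P3=I  mem[L0]=30
3. P3: store L2 := 56  bus=[BusRdX]  L2: P0=I P1=I P2=I P3=M  mem[L2]=0
4. P0: load  L1  bus=[BusRd]  L1: P0=S P1=S P2=I P3=I  mem[L1]=40
5. P2: load  L1  bus=[BusRd]  L1: P0=S P1=S P2=S P3=I  mem[L1]=40
6. P2: store L1 := 85  bus=[BusRdX]  L1: P0=I P1=I P2=M P3=I  mem[L1]=40
7. P0: store L1 := 42  bus=[BusRdX,Flush]  L1: P0=M P1=I P2=I P3=I  mem[L1]=85
8. P1: store L3 := 11  bus=[BusRdX]  L3: P0=I P1=M P2=I P3=I  mem[L3]=30

memory[L0] = 30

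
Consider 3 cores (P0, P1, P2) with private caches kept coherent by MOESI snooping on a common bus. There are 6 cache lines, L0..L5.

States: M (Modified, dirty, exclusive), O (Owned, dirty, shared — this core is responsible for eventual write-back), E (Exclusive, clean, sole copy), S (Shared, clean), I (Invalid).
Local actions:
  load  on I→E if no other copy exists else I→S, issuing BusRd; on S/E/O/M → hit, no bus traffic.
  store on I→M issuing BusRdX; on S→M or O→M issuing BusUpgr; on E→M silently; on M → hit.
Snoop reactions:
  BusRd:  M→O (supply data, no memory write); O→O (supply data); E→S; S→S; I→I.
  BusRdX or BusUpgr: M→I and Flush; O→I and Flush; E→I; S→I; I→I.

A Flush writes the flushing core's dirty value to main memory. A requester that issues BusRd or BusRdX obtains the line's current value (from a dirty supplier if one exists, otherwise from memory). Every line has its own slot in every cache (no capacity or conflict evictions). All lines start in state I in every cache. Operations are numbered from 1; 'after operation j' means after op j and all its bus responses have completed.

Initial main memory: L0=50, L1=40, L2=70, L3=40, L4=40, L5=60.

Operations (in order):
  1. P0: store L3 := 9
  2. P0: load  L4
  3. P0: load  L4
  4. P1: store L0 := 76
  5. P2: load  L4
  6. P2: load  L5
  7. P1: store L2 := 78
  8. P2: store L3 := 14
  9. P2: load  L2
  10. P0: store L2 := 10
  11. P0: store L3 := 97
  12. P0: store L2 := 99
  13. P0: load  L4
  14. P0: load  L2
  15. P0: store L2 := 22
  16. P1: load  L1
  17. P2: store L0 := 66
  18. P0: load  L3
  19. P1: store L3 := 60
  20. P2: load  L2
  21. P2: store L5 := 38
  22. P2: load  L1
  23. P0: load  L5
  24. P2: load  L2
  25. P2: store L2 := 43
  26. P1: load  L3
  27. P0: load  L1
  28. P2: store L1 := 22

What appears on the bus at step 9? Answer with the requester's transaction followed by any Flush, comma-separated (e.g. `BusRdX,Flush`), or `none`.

bus = BusRd

  op1 P0: store L3 := 9 → M/I/I on L3; bus BusRdX; mem=40
  op2 P0: load  L4 → E/I/I on L4; bus BusRd; mem=40
  op3 P0: load  L4 → E/I/I on L4; bus (none); mem=40
  op4 P1: store L0 := 76 → I/M/I on L0; bus BusRdX; mem=50
  op5 P2: load  L4 → S/I/S on L4; bus BusRd; mem=40
  op6 P2: load  L5 → I/I/E on L5; bus BusRd; mem=60
  op7 P1: store L2 := 78 → I/M/I on L2; bus BusRdX; mem=70
  op8 P2: store L3 := 14 → I/I/M on L3; bus BusRdX Flush; mem=9
  op9 P2: load  L2 → I/O/S on L2; bus BusRd; mem=70
  op10 P0: store L2 := 10 → M/I/I on L2; bus BusRdX Flush; mem=78
  op11 P0: store L3 := 97 → M/I/I on L3; bus BusRdX Flush; mem=14
  op12 P0: store L2 := 99 → M/I/I on L2; bus (none); mem=78
  op13 P0: load  L4 → S/I/S on L4; bus (none); mem=40
  op14 P0: load  L2 → M/I/I on L2; bus (none); mem=78
  op15 P0: store L2 := 22 → M/I/I on L2; bus (none); mem=78
  op16 P1: load  L1 → I/E/I on L1; bus BusRd; mem=40
  op17 P2: store L0 := 66 → I/I/M on L0; bus BusRdX Flush; mem=76
  op18 P0: load  L3 → M/I/I on L3; bus (none); mem=14
  op19 P1: store L3 := 60 → I/M/I on L3; bus BusRdX Flush; mem=97
  op20 P2: load  L2 → O/I/S on L2; bus BusRd; mem=78
  op21 P2: store L5 := 38 → I/I/M on L5; bus (none); mem=60
  op22 P2: load  L1 → I/S/S on L1; bus BusRd; mem=40
  op23 P0: load  L5 → S/I/O on L5; bus BusRd; mem=60
  op24 P2: load  L2 → O/I/S on L2; bus (none); mem=78
  op25 P2: store L2 := 43 → I/I/M on L2; bus BusUpgr Flush; mem=22
  op26 P1: load  L3 → I/M/I on L3; bus (none); mem=97
  op27 P0: load  L1 → S/S/S on L1; bus BusRd; mem=40
  op28 P2: store L1 := 22 → I/I/M on L1; bus BusUpgr; mem=40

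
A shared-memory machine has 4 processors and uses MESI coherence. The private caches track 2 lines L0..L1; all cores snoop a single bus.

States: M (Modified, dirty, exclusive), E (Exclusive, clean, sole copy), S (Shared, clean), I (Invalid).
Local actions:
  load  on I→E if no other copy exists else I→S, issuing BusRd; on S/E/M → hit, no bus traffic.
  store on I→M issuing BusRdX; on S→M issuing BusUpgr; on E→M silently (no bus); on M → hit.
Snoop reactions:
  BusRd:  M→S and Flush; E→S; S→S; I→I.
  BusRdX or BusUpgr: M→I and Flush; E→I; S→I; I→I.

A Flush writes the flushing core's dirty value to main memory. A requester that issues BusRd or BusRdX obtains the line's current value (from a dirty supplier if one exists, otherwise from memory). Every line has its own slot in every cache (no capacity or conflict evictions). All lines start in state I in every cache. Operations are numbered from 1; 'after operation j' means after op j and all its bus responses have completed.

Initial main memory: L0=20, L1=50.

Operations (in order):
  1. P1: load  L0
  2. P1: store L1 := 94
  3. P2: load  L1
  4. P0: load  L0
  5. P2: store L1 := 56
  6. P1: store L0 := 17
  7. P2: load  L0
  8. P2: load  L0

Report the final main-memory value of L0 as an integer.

memory[L0] = 17

[1] P1: load  L0 | P0:I, P1:E(20), P2:I, P3:I | bus: BusRd
[2] P1: store L1 := 94 | P0:I, P1:M(94), P2:I, P3:I | bus: BusRdX
[3] P2: load  L1 | P0:I, P1:S(94), P2:S(94), P3:I | bus: BusRd,Flush
[4] P0: load  L0 | P0:S(20), P1:S(20), P2:I, P3:I | bus: BusRd
[5] P2: store L1 := 56 | P0:I, P1:I, P2:M(56), P3:I | bus: BusUpgr
[6] P1: store L0 := 17 | P0:I, P1:M(17), P2:I, P3:I | bus: BusUpgr
[7] P2: load  L0 | P0:I, P1:S(17), P2:S(17), P3:I | bus: BusRd,Flush
[8] P2: load  L0 | P0:I, P1:S(17), P2:S(17), P3:I | bus: none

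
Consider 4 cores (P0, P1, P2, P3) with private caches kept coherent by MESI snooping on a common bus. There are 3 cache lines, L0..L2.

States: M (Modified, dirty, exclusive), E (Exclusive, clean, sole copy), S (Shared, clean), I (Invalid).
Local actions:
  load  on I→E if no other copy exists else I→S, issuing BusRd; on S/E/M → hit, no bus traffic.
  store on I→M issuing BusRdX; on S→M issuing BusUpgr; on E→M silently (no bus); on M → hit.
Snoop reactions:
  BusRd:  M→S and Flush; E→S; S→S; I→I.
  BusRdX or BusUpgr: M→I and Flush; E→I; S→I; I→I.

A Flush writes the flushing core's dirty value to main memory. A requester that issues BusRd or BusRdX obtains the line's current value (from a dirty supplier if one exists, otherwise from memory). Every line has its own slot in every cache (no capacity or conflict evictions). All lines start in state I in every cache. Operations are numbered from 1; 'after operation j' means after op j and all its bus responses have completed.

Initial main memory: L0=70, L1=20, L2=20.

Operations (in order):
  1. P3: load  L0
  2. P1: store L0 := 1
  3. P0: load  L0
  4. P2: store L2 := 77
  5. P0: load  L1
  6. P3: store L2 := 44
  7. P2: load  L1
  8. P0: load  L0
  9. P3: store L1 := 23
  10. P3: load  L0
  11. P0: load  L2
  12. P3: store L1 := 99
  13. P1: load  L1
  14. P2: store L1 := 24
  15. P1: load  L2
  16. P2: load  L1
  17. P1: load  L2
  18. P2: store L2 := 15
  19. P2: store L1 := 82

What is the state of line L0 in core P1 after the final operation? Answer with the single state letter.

1. P3: load  L0  bus=[BusRd]  L0: P0=I P1=I P2=I P3=E  mem[L0]=70
2. P1: store L0 := 1  bus=[BusRdX]  L0: P0=I P1=M P2=I P3=I  mem[L0]=70
3. P0: load  L0  bus=[BusRd,Flush]  L0: P0=S P1=S P2=I P3=I  mem[L0]=1
4. P2: store L2 := 77  bus=[BusRdX]  L2: P0=I P1=I P2=M P3=I  mem[L2]=20
5. P0: load  L1  bus=[BusRd]  L1: P0=E P1=I P2=I P3=I  mem[L1]=20
6. P3: store L2 := 44  bus=[BusRdX,Flush]  L2: P0=I P1=I P2=I P3=M  mem[L2]=77
7. P2: load  L1  bus=[BusRd]  L1: P0=S P1=I P2=S P3=I  mem[L1]=20
8. P0: load  L0  bus=[-]  L0: P0=S P1=S P2=I P3=I  mem[L0]=1
9. P3: store L1 := 23  bus=[BusRdX]  L1: P0=I P1=I P2=I P3=M  mem[L1]=20
10. P3: load  L0  bus=[BusRd]  L0: P0=S P1=S P2=I P3=S  mem[L0]=1
11. P0: load  L2  bus=[BusRd,Flush]  L2: P0=S P1=I P2=I P3=S  mem[L2]=44
12. P3: store L1 := 99  bus=[-]  L1: P0=I P1=I P2=I P3=M  mem[L1]=20
13. P1: load  L1  bus=[BusRd,Flush]  L1: P0=I P1=S P2=I P3=S  mem[L1]=99
14. P2: store L1 := 24  bus=[BusRdX]  L1: P0=I P1=I P2=M P3=I  mem[L1]=99
15. P1: load  L2  bus=[BusRd]  L2: P0=S P1=S P2=I P3=S  mem[L2]=44
16. P2: load  L1  bus=[-]  L1: P0=I P1=I P2=M P3=I  mem[L1]=99
17. P1: load  L2  bus=[-]  L2: P0=S P1=S P2=I P3=S  mem[L2]=44
18. P2: store L2 := 15  bus=[BusRdX]  L2: P0=I P1=I P2=M P3=I  mem[L2]=44
19. P2: store L1 := 82  bus=[-]  L1: P0=I P1=I P2=M P3=I  mem[L1]=99

state = S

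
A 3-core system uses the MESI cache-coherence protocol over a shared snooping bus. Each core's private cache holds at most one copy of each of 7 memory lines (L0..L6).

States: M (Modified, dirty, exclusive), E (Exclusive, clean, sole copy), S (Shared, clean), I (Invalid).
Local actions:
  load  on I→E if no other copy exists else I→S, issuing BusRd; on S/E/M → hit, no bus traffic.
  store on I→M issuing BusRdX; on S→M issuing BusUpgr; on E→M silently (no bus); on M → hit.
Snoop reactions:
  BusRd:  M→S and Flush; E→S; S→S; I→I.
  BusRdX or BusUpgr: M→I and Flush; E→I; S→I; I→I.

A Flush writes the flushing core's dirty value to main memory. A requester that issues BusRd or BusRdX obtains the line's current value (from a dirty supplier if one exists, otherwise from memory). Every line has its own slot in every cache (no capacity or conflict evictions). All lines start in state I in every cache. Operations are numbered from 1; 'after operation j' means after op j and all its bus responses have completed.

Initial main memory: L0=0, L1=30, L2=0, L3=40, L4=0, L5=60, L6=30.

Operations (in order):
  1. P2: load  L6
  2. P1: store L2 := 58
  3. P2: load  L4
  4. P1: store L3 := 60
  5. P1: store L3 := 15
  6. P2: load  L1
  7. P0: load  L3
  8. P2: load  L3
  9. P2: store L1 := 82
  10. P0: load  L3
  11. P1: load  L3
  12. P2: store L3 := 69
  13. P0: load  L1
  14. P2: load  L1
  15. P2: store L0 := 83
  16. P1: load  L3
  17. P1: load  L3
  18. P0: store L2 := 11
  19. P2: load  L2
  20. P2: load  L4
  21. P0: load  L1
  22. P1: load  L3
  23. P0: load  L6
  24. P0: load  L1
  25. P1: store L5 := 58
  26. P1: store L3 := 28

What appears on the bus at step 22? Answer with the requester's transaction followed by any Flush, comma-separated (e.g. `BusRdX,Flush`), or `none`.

  op1 P2: load  L6 → I/I/E on L6; bus BusRd; mem=30
  op2 P1: store L2 := 58 → I/M/I on L2; bus BusRdX; mem=0
  op3 P2: load  L4 → I/I/E on L4; bus BusRd; mem=0
  op4 P1: store L3 := 60 → I/M/I on L3; bus BusRdX; mem=40
  op5 P1: store L3 := 15 → I/M/I on L3; bus (none); mem=40
  op6 P2: load  L1 → I/I/E on L1; bus BusRd; mem=30
  op7 P0: load  L3 → S/S/I on L3; bus BusRd Flush; mem=15
  op8 P2: load  L3 → S/S/S on L3; bus BusRd; mem=15
  op9 P2: store L1 := 82 → I/I/M on L1; bus (none); mem=30
  op10 P0: load  L3 → S/S/S on L3; bus (none); mem=15
  op11 P1: load  L3 → S/S/S on L3; bus (none); mem=15
  op12 P2: store L3 := 69 → I/I/M on L3; bus BusUpgr; mem=15
  op13 P0: load  L1 → S/I/S on L1; bus BusRd Flush; mem=82
  op14 P2: load  L1 → S/I/S on L1; bus (none); mem=82
  op15 P2: store L0 := 83 → I/I/M on L0; bus BusRdX; mem=0
  op16 P1: load  L3 → I/S/S on L3; bus BusRd Flush; mem=69
  op17 P1: load  L3 → I/S/S on L3; bus (none); mem=69
  op18 P0: store L2 := 11 → M/I/I on L2; bus BusRdX Flush; mem=58
  op19 P2: load  L2 → S/I/S on L2; bus BusRd Flush; mem=11
  op20 P2: load  L4 → I/I/E on L4; bus (none); mem=0
  op21 P0: load  L1 → S/I/S on L1; bus (none); mem=82
  op22 P1: load  L3 → I/S/S on L3; bus (none); mem=69
  op23 P0: load  L6 → S/I/S on L6; bus BusRd; mem=30
  op24 P0: load  L1 → S/I/S on L1; bus (none); mem=82
  op25 P1: store L5 := 58 → I/M/I on L5; bus BusRdX; mem=60
  op26 P1: store L3 := 28 → I/M/I on L3; bus BusUpgr; mem=69

bus = none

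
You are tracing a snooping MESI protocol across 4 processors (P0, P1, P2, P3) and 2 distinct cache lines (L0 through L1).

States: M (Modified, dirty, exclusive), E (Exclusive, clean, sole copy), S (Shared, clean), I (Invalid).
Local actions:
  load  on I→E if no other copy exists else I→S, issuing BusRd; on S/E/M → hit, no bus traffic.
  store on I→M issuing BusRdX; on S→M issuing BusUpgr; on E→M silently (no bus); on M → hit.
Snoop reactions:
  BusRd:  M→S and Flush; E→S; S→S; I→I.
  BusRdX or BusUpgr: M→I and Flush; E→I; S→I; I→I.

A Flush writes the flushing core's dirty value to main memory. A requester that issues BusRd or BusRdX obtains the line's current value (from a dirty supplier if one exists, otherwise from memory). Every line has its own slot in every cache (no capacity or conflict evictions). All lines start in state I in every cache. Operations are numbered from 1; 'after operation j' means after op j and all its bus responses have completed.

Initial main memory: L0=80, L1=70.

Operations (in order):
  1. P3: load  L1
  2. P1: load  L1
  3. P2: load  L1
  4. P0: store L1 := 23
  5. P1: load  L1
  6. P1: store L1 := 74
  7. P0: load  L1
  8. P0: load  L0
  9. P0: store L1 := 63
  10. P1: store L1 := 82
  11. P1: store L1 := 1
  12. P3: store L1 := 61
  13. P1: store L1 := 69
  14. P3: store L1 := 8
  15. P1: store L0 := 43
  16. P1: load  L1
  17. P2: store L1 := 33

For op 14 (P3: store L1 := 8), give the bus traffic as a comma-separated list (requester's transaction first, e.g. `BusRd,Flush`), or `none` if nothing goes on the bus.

1. P3: load  L1  bus=[BusRd]  L1: P0=I P1=I P2=I P3=E  mem[L1]=70
2. P1: load  L1  bus=[BusRd]  L1: P0=I P1=S P2=I P3=S  mem[L1]=70
3. P2: load  L1  bus=[BusRd]  L1: P0=I P1=S P2=S P3=S  mem[L1]=70
4. P0: store L1 := 23  bus=[BusRdX]  L1: P0=M P1=I P2=I P3=I  mem[L1]=70
5. P1: load  L1  bus=[BusRd,Flush]  L1: P0=S P1=S P2=I P3=I  mem[L1]=23
6. P1: store L1 := 74  bus=[BusUpgr]  L1: P0=I P1=M P2=I P3=I  mem[L1]=23
7. P0: load  L1  bus=[BusRd,Flush]  L1: P0=S P1=S P2=I P3=I  mem[L1]=74
8. P0: load  L0  bus=[BusRd]  L0: P0=E P1=I P2=I P3=I  mem[L0]=80
9. P0: store L1 := 63  bus=[BusUpgr]  L1: P0=M P1=I P2=I P3=I  mem[L1]=74
10. P1: store L1 := 82  bus=[BusRdX,Flush]  L1: P0=I P1=M P2=I P3=I  mem[L1]=63
11. P1: store L1 := 1  bus=[-]  L1: P0=I P1=M P2=I P3=I  mem[L1]=63
12. P3: store L1 := 61  bus=[BusRdX,Flush]  L1: P0=I P1=I P2=I P3=M  mem[L1]=1
13. P1: store L1 := 69  bus=[BusRdX,Flush]  L1: P0=I P1=M P2=I P3=I  mem[L1]=61
14. P3: store L1 := 8  bus=[BusRdX,Flush]  L1: P0=I P1=I P2=I P3=M  mem[L1]=69
15. P1: store L0 := 43  bus=[BusRdX]  L0: P0=I P1=M P2=I P3=I  mem[L0]=80
16. P1: load  L1  bus=[BusRd,Flush]  L1: P0=I P1=S P2=I P3=S  mem[L1]=8
17. P2: store L1 := 33  bus=[BusRdX]  L1: P0=I P1=I P2=M P3=I  mem[L1]=8

bus = BusRdX,Flush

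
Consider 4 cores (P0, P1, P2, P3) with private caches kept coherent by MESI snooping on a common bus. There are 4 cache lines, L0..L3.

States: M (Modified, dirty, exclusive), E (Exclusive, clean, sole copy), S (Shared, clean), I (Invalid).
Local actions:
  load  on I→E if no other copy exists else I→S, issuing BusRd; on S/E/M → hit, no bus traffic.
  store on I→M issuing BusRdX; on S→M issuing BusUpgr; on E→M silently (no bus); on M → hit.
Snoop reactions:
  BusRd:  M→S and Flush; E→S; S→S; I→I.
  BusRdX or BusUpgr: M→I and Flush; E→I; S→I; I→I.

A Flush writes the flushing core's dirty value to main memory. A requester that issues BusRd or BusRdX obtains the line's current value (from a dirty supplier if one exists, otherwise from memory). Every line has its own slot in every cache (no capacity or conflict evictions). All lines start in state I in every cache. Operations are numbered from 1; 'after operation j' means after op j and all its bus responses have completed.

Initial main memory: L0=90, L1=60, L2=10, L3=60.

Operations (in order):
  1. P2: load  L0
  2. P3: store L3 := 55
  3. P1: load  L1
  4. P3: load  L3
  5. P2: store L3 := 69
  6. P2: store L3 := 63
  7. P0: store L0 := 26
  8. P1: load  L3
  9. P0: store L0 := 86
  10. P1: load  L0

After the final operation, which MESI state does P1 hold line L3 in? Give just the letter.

state = S

[1] P2: load  L0 | P0:I, P1:I, P2:E(90), P3:I | bus: BusRd
[2] P3: store L3 := 55 | P0:I, P1:I, P2:I, P3:M(55) | bus: BusRdX
[3] P1: load  L1 | P0:I, P1:E(60), P2:I, P3:I | bus: BusRd
[4] P3: load  L3 | P0:I, P1:I, P2:I, P3:M(55) | bus: none
[5] P2: store L3 := 69 | P0:I, P1:I, P2:M(69), P3:I | bus: BusRdX,Flush
[6] P2: store L3 := 63 | P0:I, P1:I, P2:M(63), P3:I | bus: none
[7] P0: store L0 := 26 | P0:M(26), P1:I, P2:I, P3:I | bus: BusRdX
[8] P1: load  L3 | P0:I, P1:S(63), P2:S(63), P3:I | bus: BusRd,Flush
[9] P0: store L0 := 86 | P0:M(86), P1:I, P2:I, P3:I | bus: none
[10] P1: load  L0 | P0:S(86), P1:S(86), P2:I, P3:I | bus: BusRd,Flush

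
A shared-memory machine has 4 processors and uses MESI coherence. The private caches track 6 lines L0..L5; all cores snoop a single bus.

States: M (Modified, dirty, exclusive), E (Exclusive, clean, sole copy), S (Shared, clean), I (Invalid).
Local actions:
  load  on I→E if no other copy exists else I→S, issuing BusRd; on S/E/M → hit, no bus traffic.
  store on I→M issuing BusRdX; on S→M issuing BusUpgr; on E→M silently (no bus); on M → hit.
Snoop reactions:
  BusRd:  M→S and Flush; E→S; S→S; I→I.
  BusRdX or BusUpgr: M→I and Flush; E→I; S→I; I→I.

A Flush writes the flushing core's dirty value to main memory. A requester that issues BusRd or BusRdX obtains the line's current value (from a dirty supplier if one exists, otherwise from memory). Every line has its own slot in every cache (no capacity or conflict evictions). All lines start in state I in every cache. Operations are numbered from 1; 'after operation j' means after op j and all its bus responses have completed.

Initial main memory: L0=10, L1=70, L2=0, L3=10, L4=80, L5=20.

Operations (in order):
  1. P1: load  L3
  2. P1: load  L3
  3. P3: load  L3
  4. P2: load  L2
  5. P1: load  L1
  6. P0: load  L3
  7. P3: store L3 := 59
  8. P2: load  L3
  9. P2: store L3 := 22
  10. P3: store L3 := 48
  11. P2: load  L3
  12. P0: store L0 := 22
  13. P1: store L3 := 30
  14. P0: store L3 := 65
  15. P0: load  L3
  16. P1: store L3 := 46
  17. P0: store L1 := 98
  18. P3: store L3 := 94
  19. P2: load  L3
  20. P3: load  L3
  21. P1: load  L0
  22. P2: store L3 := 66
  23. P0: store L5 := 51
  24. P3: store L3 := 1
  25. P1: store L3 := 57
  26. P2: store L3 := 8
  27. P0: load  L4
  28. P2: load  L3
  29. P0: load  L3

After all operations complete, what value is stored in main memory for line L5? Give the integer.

memory[L5] = 20

  op1 P1: load  L3 → I/E/I/I on L3; bus BusRd; mem=10
  op2 P1: load  L3 → I/E/I/I on L3; bus (none); mem=10
  op3 P3: load  L3 → I/S/I/S on L3; bus BusRd; mem=10
  op4 P2: load  L2 → I/I/E/I on L2; bus BusRd; mem=0
  op5 P1: load  L1 → I/E/I/I on L1; bus BusRd; mem=70
  op6 P0: load  L3 → S/S/I/S on L3; bus BusRd; mem=10
  op7 P3: store L3 := 59 → I/I/I/M on L3; bus BusUpgr; mem=10
  op8 P2: load  L3 → I/I/S/S on L3; bus BusRd Flush; mem=59
  op9 P2: store L3 := 22 → I/I/M/I on L3; bus BusUpgr; mem=59
  op10 P3: store L3 := 48 → I/I/I/M on L3; bus BusRdX Flush; mem=22
  op11 P2: load  L3 → I/I/S/S on L3; bus BusRd Flush; mem=48
  op12 P0: store L0 := 22 → M/I/I/I on L0; bus BusRdX; mem=10
  op13 P1: store L3 := 30 → I/M/I/I on L3; bus BusRdX; mem=48
  op14 P0: store L3 := 65 → M/I/I/I on L3; bus BusRdX Flush; mem=30
  op15 P0: load  L3 → M/I/I/I on L3; bus (none); mem=30
  op16 P1: store L3 := 46 → I/M/I/I on L3; bus BusRdX Flush; mem=65
  op17 P0: store L1 := 98 → M/I/I/I on L1; bus BusRdX; mem=70
  op18 P3: store L3 := 94 → I/I/I/M on L3; bus BusRdX Flush; mem=46
  op19 P2: load  L3 → I/I/S/S on L3; bus BusRd Flush; mem=94
  op20 P3: load  L3 → I/I/S/S on L3; bus (none); mem=94
  op21 P1: load  L0 → S/S/I/I on L0; bus BusRd Flush; mem=22
  op22 P2: store L3 := 66 → I/I/M/I on L3; bus BusUpgr; mem=94
  op23 P0: store L5 := 51 → M/I/I/I on L5; bus BusRdX; mem=20
  op24 P3: store L3 := 1 → I/I/I/M on L3; bus BusRdX Flush; mem=66
  op25 P1: store L3 := 57 → I/M/I/I on L3; bus BusRdX Flush; mem=1
  op26 P2: store L3 := 8 → I/I/M/I on L3; bus BusRdX Flush; mem=57
  op27 P0: load  L4 → E/I/I/I on L4; bus BusRd; mem=80
  op28 P2: load  L3 → I/I/M/I on L3; bus (none); mem=57
  op29 P0: load  L3 → S/I/S/I on L3; bus BusRd Flush; mem=8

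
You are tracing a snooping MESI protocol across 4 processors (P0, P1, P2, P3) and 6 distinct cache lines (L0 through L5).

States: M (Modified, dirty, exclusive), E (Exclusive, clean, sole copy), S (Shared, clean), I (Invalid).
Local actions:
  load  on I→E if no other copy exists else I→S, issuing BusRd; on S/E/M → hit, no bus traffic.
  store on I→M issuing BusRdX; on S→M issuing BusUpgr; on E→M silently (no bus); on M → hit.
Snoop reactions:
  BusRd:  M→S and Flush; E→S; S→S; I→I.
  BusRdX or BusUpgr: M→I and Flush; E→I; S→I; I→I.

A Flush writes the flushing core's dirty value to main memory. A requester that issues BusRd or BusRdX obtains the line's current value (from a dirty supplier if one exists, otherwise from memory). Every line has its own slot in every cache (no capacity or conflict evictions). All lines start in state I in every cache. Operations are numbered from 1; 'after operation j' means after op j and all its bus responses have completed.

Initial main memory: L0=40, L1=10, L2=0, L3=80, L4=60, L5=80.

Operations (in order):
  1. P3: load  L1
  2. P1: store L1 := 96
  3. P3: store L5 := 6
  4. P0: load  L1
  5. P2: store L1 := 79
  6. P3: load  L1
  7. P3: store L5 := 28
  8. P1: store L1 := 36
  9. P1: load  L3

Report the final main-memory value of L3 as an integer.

memory[L3] = 80

[1] P3: load  L1 | P0:I, P1:I, P2:I, P3:E(10) | bus: BusRd
[2] P1: store L1 := 96 | P0:I, P1:M(96), P2:I, P3:I | bus: BusRdX
[3] P3: store L5 := 6 | P0:I, P1:I, P2:I, P3:M(6) | bus: BusRdX
[4] P0: load  L1 | P0:S(96), P1:S(96), P2:I, P3:I | bus: BusRd,Flush
[5] P2: store L1 := 79 | P0:I, P1:I, P2:M(79), P3:I | bus: BusRdX
[6] P3: load  L1 | P0:I, P1:I, P2:S(79), P3:S(79) | bus: BusRd,Flush
[7] P3: store L5 := 28 | P0:I, P1:I, P2:I, P3:M(28) | bus: none
[8] P1: store L1 := 36 | P0:I, P1:M(36), P2:I, P3:I | bus: BusRdX
[9] P1: load  L3 | P0:I, P1:E(80), P2:I, P3:I | bus: BusRd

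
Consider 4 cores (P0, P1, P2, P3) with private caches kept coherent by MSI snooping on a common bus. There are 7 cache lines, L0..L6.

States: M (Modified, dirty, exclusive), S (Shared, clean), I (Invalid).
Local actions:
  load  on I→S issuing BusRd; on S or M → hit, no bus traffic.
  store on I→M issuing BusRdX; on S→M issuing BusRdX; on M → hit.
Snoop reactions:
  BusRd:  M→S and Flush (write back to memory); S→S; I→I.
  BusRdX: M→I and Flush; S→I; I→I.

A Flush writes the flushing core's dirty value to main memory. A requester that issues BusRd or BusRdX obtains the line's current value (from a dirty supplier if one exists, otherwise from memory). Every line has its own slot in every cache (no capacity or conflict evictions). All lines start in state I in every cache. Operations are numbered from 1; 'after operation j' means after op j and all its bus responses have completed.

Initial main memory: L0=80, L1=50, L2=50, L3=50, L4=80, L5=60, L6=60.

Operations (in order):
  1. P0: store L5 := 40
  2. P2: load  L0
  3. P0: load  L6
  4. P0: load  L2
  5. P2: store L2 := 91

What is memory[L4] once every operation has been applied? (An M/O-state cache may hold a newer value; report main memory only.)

step 1: P0: store L5 := 40  ⟶  MIII  (L5)  txn=BusRdX  M[L5]=60
step 2: P2: load  L0  ⟶  IISI  (L0)  txn=BusRd  M[L0]=80
step 3: P0: load  L6  ⟶  SIII  (L6)  txn=BusRd  M[L6]=60
step 4: P0: load  L2  ⟶  SIII  (L2)  txn=BusRd  M[L2]=50
step 5: P2: store L2 := 91  ⟶  IIMI  (L2)  txn=BusRdX  M[L2]=50

memory[L4] = 80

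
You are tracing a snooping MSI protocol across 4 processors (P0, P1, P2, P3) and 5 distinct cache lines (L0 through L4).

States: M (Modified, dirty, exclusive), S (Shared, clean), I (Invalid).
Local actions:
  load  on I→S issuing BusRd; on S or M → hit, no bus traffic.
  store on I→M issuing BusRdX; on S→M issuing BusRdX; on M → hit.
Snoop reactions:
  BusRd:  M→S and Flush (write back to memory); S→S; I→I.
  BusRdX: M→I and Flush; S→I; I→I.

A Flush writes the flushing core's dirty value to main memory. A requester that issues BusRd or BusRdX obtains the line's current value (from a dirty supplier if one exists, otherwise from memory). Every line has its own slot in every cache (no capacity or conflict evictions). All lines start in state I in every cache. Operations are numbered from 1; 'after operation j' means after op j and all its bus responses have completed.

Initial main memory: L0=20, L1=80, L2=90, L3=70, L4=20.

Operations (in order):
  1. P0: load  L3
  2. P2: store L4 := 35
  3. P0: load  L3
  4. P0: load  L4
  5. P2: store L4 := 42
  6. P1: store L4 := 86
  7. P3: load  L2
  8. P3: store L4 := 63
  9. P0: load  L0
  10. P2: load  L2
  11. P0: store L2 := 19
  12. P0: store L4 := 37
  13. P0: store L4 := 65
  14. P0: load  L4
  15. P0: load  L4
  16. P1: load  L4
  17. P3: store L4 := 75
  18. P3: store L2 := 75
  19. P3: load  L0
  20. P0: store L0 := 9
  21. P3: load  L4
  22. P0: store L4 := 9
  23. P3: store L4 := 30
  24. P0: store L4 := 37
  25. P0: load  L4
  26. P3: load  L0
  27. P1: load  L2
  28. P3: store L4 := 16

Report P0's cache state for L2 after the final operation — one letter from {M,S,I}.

state = I

step 1: P0: load  L3  ⟶  SIII  (L3)  txn=BusRd  M[L3]=70
step 2: P2: store L4 := 35  ⟶  IIMI  (L4)  txn=BusRdX  M[L4]=20
step 3: P0: load  L3  ⟶  SIII  (L3)  txn=∅  M[L3]=70
step 4: P0: load  L4  ⟶  SISI  (L4)  txn=BusRd+Flush  M[L4]=35
step 5: P2: store L4 := 42  ⟶  IIMI  (L4)  txn=BusRdX  M[L4]=35
step 6: P1: store L4 := 86  ⟶  IMII  (L4)  txn=BusRdX+Flush  M[L4]=42
step 7: P3: load  L2  ⟶  IIIS  (L2)  txn=BusRd  M[L2]=90
step 8: P3: store L4 := 63  ⟶  IIIM  (L4)  txn=BusRdX+Flush  M[L4]=86
step 9: P0: load  L0  ⟶  SIII  (L0)  txn=BusRd  M[L0]=20
step 10: P2: load  L2  ⟶  IISS  (L2)  txn=BusRd  M[L2]=90
step 11: P0: store L2 := 19  ⟶  MIII  (L2)  txn=BusRdX  M[L2]=90
step 12: P0: store L4 := 37  ⟶  MIII  (L4)  txn=BusRdX+Flush  M[L4]=63
step 13: P0: store L4 := 65  ⟶  MIII  (L4)  txn=∅  M[L4]=63
step 14: P0: load  L4  ⟶  MIII  (L4)  txn=∅  M[L4]=63
step 15: P0: load  L4  ⟶  MIII  (L4)  txn=∅  M[L4]=63
step 16: P1: load  L4  ⟶  SSII  (L4)  txn=BusRd+Flush  M[L4]=65
step 17: P3: store L4 := 75  ⟶  IIIM  (L4)  txn=BusRdX  M[L4]=65
step 18: P3: store L2 := 75  ⟶  IIIM  (L2)  txn=BusRdX+Flush  M[L2]=19
step 19: P3: load  L0  ⟶  SIIS  (L0)  txn=BusRd  M[L0]=20
step 20: P0: store L0 := 9  ⟶  MIII  (L0)  txn=BusRdX  M[L0]=20
step 21: P3: load  L4  ⟶  IIIM  (L4)  txn=∅  M[L4]=65
step 22: P0: store L4 := 9  ⟶  MIII  (L4)  txn=BusRdX+Flush  M[L4]=75
step 23: P3: store L4 := 30  ⟶  IIIM  (L4)  txn=BusRdX+Flush  M[L4]=9
step 24: P0: store L4 := 37  ⟶  MIII  (L4)  txn=BusRdX+Flush  M[L4]=30
step 25: P0: load  L4  ⟶  MIII  (L4)  txn=∅  M[L4]=30
step 26: P3: load  L0  ⟶  SIIS  (L0)  txn=BusRd+Flush  M[L0]=9
step 27: P1: load  L2  ⟶  ISIS  (L2)  txn=BusRd+Flush  M[L2]=75
step 28: P3: store L4 := 16  ⟶  IIIM  (L4)  txn=BusRdX+Flush  M[L4]=37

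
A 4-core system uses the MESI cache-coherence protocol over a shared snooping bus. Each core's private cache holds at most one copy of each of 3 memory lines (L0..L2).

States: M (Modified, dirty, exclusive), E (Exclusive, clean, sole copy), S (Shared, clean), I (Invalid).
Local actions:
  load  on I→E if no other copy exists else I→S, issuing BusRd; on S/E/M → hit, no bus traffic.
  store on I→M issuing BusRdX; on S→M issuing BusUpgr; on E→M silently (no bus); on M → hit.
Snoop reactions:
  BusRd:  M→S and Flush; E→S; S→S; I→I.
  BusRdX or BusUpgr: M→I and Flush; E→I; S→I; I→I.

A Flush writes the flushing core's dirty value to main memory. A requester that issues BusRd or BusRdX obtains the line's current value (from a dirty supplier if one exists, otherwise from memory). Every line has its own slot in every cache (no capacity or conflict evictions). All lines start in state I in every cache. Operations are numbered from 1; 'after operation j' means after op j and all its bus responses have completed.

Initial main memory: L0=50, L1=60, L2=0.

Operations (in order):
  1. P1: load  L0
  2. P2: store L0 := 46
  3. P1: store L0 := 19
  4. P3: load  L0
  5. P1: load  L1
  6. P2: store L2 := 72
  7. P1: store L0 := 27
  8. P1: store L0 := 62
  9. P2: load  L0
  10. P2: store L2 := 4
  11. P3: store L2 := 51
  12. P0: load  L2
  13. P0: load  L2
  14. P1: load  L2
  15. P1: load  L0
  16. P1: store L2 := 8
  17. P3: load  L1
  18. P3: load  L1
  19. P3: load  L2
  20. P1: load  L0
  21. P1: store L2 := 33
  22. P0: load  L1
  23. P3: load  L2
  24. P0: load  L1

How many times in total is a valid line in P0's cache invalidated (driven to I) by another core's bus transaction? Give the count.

step 1: P1: load  L0  ⟶  IEII  (L0)  txn=BusRd  M[L0]=50
step 2: P2: store L0 := 46  ⟶  IIMI  (L0)  txn=BusRdX  M[L0]=50
step 3: P1: store L0 := 19  ⟶  IMII  (L0)  txn=BusRdX+Flush  M[L0]=46
step 4: P3: load  L0  ⟶  ISIS  (L0)  txn=BusRd+Flush  M[L0]=19
step 5: P1: load  L1  ⟶  IEII  (L1)  txn=BusRd  M[L1]=60
step 6: P2: store L2 := 72  ⟶  IIMI  (L2)  txn=BusRdX  M[L2]=0
step 7: P1: store L0 := 27  ⟶  IMII  (L0)  txn=BusUpgr  M[L0]=19
step 8: P1: store L0 := 62  ⟶  IMII  (L0)  txn=∅  M[L0]=19
step 9: P2: load  L0  ⟶  ISSI  (L0)  txn=BusRd+Flush  M[L0]=62
step 10: P2: store L2 := 4  ⟶  IIMI  (L2)  txn=∅  M[L2]=0
step 11: P3: store L2 := 51  ⟶  IIIM  (L2)  txn=BusRdX+Flush  M[L2]=4
step 12: P0: load  L2  ⟶  SIIS  (L2)  txn=BusRd+Flush  M[L2]=51
step 13: P0: load  L2  ⟶  SIIS  (L2)  txn=∅  M[L2]=51
step 14: P1: load  L2  ⟶  SSIS  (L2)  txn=BusRd  M[L2]=51
step 15: P1: load  L0  ⟶  ISSI  (L0)  txn=∅  M[L0]=62
step 16: P1: store L2 := 8  ⟶  IMII  (L2)  txn=BusUpgr  M[L2]=51
step 17: P3: load  L1  ⟶  ISIS  (L1)  txn=BusRd  M[L1]=60
step 18: P3: load  L1  ⟶  ISIS  (L1)  txn=∅  M[L1]=60
step 19: P3: load  L2  ⟶  ISIS  (L2)  txn=BusRd+Flush  M[L2]=8
step 20: P1: load  L0  ⟶  ISSI  (L0)  txn=∅  M[L0]=62
step 21: P1: store L2 := 33  ⟶  IMII  (L2)  txn=BusUpgr  M[L2]=8
step 22: P0: load  L1  ⟶  SSIS  (L1)  txn=BusRd  M[L1]=60
step 23: P3: load  L2  ⟶  ISIS  (L2)  txn=BusRd+Flush  M[L2]=33
step 24: P0: load  L1  ⟶  SSIS  (L1)  txn=∅  M[L1]=60

invalidations = 1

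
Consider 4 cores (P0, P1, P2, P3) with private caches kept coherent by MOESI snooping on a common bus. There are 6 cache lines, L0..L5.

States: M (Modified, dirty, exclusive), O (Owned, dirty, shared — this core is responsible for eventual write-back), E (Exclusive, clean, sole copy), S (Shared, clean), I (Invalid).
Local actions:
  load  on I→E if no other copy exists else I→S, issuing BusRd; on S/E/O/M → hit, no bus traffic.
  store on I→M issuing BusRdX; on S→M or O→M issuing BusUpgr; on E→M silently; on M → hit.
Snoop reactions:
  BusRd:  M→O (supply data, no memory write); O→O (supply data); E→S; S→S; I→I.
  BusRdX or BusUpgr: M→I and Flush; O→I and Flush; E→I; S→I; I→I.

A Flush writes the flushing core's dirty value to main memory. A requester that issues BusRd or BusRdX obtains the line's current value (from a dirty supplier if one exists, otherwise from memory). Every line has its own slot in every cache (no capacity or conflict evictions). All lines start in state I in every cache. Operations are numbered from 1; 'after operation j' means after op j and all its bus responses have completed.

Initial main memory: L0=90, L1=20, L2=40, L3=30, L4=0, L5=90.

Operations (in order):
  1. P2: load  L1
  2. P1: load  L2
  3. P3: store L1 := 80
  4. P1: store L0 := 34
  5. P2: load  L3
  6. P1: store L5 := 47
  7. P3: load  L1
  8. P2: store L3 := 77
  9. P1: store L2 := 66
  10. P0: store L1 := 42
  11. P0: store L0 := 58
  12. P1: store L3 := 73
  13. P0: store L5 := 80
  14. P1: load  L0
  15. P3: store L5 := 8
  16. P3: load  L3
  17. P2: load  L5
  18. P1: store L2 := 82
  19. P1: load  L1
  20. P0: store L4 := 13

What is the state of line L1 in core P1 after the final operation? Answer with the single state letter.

state = S

  op1 P2: load  L1 → I/I/E/I on L1; bus BusRd; mem=20
  op2 P1: load  L2 → I/E/I/I on L2; bus BusRd; mem=40
  op3 P3: store L1 := 80 → I/I/I/M on L1; bus BusRdX; mem=20
  op4 P1: store L0 := 34 → I/M/I/I on L0; bus BusRdX; mem=90
  op5 P2: load  L3 → I/I/E/I on L3; bus BusRd; mem=30
  op6 P1: store L5 := 47 → I/M/I/I on L5; bus BusRdX; mem=90
  op7 P3: load  L1 → I/I/I/M on L1; bus (none); mem=20
  op8 P2: store L3 := 77 → I/I/M/I on L3; bus (none); mem=30
  op9 P1: store L2 := 66 → I/M/I/I on L2; bus (none); mem=40
  op10 P0: store L1 := 42 → M/I/I/I on L1; bus BusRdX Flush; mem=80
  op11 P0: store L0 := 58 → M/I/I/I on L0; bus BusRdX Flush; mem=34
  op12 P1: store L3 := 73 → I/M/I/I on L3; bus BusRdX Flush; mem=77
  op13 P0: store L5 := 80 → M/I/I/I on L5; bus BusRdX Flush; mem=47
  op14 P1: load  L0 → O/S/I/I on L0; bus BusRd; mem=34
  op15 P3: store L5 := 8 → I/I/I/M on L5; bus BusRdX Flush; mem=80
  op16 P3: load  L3 → I/O/I/S on L3; bus BusRd; mem=77
  op17 P2: load  L5 → I/I/S/O on L5; bus BusRd; mem=80
  op18 P1: store L2 := 82 → I/M/I/I on L2; bus (none); mem=40
  op19 P1: load  L1 → O/S/I/I on L1; bus BusRd; mem=80
  op20 P0: store L4 := 13 → M/I/I/I on L4; bus BusRdX; mem=0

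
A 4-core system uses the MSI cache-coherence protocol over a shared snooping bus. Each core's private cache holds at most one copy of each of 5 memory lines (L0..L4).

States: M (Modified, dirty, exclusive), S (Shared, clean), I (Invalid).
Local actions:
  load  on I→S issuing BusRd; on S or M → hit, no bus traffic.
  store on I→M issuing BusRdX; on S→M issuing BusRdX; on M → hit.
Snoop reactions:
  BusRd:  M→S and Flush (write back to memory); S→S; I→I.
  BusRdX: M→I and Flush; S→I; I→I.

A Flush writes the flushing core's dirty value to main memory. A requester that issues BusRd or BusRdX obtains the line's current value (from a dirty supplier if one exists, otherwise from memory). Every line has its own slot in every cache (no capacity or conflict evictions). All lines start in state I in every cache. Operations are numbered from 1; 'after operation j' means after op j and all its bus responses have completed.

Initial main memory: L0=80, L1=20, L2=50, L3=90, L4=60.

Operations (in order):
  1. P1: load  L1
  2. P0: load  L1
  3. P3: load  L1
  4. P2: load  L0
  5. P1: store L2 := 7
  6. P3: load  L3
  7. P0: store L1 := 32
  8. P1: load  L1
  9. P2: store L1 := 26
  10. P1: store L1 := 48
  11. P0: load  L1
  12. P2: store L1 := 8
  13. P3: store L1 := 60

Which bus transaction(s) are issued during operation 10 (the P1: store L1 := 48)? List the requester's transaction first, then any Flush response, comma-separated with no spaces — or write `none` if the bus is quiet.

bus = BusRdX,Flush

1. P1: load  L1  bus=[BusRd]  L1: P0=I P1=S P2=I P3=I  mem[L1]=20
2. P0: load  L1  bus=[BusRd]  L1: P0=S P1=S P2=I P3=I  mem[L1]=20
3. P3: load  L1  bus=[BusRd]  L1: P0=S P1=S P2=I P3=S  mem[L1]=20
4. P2: load  L0  bus=[BusRd]  L0: P0=I P1=I P2=S P3=I  mem[L0]=80
5. P1: store L2 := 7  bus=[BusRdX]  L2: P0=I P1=M P2=I P3=I  mem[L2]=50
6. P3: load  L3  bus=[BusRd]  L3: P0=I P1=I P2=I P3=S  mem[L3]=90
7. P0: store L1 := 32  bus=[BusRdX]  L1: P0=M P1=I P2=I P3=I  mem[L1]=20
8. P1: load  L1  bus=[BusRd,Flush]  L1: P0=S P1=S P2=I P3=I  mem[L1]=32
9. P2: store L1 := 26  bus=[BusRdX]  L1: P0=I P1=I P2=M P3=I  mem[L1]=32
10. P1: store L1 := 48  bus=[BusRdX,Flush]  L1: P0=I P1=M P2=I P3=I  mem[L1]=26
11. P0: load  L1  bus=[BusRd,Flush]  L1: P0=S P1=S P2=I P3=I  mem[L1]=48
12. P2: store L1 := 8  bus=[BusRdX]  L1: P0=I P1=I P2=M P3=I  mem[L1]=48
13. P3: store L1 := 60  bus=[BusRdX,Flush]  L1: P0=I P1=I P2=I P3=M  mem[L1]=8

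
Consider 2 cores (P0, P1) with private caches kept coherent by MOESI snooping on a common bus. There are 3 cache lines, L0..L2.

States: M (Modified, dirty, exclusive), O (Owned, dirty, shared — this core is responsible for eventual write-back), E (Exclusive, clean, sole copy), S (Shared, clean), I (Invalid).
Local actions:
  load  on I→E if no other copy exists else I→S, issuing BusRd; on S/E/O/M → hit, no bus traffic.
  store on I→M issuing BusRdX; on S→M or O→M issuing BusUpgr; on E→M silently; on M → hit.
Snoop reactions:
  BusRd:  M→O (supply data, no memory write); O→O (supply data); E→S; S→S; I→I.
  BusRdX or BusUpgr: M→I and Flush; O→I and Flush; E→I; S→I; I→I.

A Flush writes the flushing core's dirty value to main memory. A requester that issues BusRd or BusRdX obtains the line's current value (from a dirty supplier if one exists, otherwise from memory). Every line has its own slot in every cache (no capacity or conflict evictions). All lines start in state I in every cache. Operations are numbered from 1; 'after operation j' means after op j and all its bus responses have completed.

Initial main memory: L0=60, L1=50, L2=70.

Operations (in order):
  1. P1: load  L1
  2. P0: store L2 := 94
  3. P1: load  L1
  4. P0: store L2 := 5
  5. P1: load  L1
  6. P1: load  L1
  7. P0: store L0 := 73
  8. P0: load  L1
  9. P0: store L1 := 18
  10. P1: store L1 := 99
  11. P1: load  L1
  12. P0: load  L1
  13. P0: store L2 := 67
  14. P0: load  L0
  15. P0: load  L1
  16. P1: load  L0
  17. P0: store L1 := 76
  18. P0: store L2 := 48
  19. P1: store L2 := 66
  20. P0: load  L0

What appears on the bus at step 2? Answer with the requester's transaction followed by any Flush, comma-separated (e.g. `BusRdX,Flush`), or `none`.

bus = BusRdX

  op1 P1: load  L1 → I/E on L1; bus BusRd; mem=50
  op2 P0: store L2 := 94 → M/I on L2; bus BusRdX; mem=70
  op3 P1: load  L1 → I/E on L1; bus (none); mem=50
  op4 P0: store L2 := 5 → M/I on L2; bus (none); mem=70
  op5 P1: load  L1 → I/E on L1; bus (none); mem=50
  op6 P1: load  L1 → I/E on L1; bus (none); mem=50
  op7 P0: store L0 := 73 → M/I on L0; bus BusRdX; mem=60
  op8 P0: load  L1 → S/S on L1; bus BusRd; mem=50
  op9 P0: store L1 := 18 → M/I on L1; bus BusUpgr; mem=50
  op10 P1: store L1 := 99 → I/M on L1; bus BusRdX Flush; mem=18
  op11 P1: load  L1 → I/M on L1; bus (none); mem=18
  op12 P0: load  L1 → S/O on L1; bus BusRd; mem=18
  op13 P0: store L2 := 67 → M/I on L2; bus (none); mem=70
  op14 P0: load  L0 → M/I on L0; bus (none); mem=60
  op15 P0: load  L1 → S/O on L1; bus (none); mem=18
  op16 P1: load  L0 → O/S on L0; bus BusRd; mem=60
  op17 P0: store L1 := 76 → M/I on L1; bus BusUpgr Flush; mem=99
  op18 P0: store L2 := 48 → M/I on L2; bus (none); mem=70
  op19 P1: store L2 := 66 → I/M on L2; bus BusRdX Flush; mem=48
  op20 P0: load  L0 → O/S on L0; bus (none); mem=60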